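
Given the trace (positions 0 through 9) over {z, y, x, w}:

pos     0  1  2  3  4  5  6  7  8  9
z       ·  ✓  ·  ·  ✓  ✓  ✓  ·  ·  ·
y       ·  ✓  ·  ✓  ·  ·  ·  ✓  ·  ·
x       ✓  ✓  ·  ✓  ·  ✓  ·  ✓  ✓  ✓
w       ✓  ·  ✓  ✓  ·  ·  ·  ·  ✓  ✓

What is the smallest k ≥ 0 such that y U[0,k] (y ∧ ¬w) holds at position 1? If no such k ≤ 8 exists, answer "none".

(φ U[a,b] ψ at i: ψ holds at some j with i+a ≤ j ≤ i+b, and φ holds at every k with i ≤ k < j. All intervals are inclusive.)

0

Need earliest j ≥ 1 with (y ∧ ¬w), and y at every k in [1,j-1].
  j=1: rhs holds (empty prefix). k = 0.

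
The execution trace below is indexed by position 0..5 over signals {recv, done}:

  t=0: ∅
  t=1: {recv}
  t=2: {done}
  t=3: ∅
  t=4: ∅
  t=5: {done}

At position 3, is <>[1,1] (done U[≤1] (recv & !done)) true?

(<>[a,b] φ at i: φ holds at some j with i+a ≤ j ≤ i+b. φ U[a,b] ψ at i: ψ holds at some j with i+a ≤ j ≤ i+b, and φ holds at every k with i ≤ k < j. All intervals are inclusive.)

Check (done U[≤1] (recv & !done)) at each j in [4,4]:
  j=4: fails
No position in the window satisfies it → formula fails.

False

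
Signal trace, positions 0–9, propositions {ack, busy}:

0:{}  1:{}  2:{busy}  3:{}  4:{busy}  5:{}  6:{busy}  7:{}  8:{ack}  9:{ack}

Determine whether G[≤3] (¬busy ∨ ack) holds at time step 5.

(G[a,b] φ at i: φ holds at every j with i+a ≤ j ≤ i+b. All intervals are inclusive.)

False

Check (¬busy ∨ ack) at every j in [5,8]:
  j=5: true
  j=6: false
  j=7: true
  j=8: true
Fails at j=6 → formula fails.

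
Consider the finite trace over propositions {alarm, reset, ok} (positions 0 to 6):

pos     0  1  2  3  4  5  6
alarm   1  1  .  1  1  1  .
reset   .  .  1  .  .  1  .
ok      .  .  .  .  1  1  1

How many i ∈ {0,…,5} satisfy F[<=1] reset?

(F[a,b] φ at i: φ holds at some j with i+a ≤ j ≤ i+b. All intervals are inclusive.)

Evaluate at each i in [0,5]:
  i=0: ✗ (none in [0,1])
  i=1: ✓ (witness j=2)
  i=2: ✓ (witness j=2)
  i=3: ✗ (none in [3,4])
  i=4: ✓ (witness j=5)
  i=5: ✓ (witness j=5)
Positions where it holds: {1, 2, 4, 5} → 4.

4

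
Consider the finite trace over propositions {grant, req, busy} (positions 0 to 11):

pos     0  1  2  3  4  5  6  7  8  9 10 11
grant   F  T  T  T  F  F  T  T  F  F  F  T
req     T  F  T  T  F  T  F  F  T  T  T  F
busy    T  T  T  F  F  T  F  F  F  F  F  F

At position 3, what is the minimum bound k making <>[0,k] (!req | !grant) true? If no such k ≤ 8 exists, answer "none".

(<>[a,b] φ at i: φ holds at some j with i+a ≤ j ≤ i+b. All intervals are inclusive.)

1

Scan j = 3,4,… for (!req | !grant):
  j=3: fails
  j=4: holds
First hit at j=4, so smallest k = 4-3 = 1.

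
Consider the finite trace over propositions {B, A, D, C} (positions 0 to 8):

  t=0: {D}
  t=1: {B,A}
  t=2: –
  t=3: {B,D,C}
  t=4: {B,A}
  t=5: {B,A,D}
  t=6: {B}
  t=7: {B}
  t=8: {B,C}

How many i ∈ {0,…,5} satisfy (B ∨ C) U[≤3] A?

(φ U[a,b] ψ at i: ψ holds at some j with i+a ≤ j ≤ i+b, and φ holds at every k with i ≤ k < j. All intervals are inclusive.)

Evaluate at each i in [0,5]:
  i=0: ✗ (lhs fails at k=0 before rhs at j=1)
  i=1: ✓ (rhs at j=1)
  i=2: ✗ (lhs fails at k=2 before rhs at j=4)
  i=3: ✓ (rhs at j=4; lhs holds on [3,3])
  i=4: ✓ (rhs at j=4)
  i=5: ✓ (rhs at j=5)
Positions where it holds: {1, 3, 4, 5} → 4.

4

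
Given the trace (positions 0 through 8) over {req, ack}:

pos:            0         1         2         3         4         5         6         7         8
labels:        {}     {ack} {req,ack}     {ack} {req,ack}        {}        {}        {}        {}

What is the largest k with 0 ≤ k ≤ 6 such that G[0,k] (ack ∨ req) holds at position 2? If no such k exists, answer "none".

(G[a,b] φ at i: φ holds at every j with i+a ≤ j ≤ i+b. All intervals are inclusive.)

2

(ack ∨ req) must hold from j=2 onward; find where it first fails.
  j=2: holds
  j=3: holds
  j=4: holds
  j=5: fails
Holds on [2,4], so largest k = 2.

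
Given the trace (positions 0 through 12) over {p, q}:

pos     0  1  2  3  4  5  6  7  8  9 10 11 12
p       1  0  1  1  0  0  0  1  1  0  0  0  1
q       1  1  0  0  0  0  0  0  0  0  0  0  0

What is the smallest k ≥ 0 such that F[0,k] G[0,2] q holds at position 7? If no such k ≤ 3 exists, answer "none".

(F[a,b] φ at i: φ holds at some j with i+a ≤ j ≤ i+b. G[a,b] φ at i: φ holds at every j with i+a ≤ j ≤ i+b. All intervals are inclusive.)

none

Scan j = 7,8,… for G[0,2] q:
  j=7: fails
  j=8: fails
  j=9: fails
  j=10: fails
No j in [7,10] satisfies it → none.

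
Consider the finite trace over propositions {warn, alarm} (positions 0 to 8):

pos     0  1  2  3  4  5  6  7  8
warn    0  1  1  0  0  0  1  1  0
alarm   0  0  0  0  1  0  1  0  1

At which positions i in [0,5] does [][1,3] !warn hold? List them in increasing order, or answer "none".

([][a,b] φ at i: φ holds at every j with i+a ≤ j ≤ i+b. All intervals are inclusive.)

Evaluate at each i in [0,5]:
  i=0: ✗ (fails at j=1)
  i=1: ✗ (fails at j=2)
  i=2: ✓ (all of [3,5])
  i=3: ✗ (fails at j=6)
  i=4: ✗ (fails at j=6)
  i=5: ✗ (fails at j=6)

2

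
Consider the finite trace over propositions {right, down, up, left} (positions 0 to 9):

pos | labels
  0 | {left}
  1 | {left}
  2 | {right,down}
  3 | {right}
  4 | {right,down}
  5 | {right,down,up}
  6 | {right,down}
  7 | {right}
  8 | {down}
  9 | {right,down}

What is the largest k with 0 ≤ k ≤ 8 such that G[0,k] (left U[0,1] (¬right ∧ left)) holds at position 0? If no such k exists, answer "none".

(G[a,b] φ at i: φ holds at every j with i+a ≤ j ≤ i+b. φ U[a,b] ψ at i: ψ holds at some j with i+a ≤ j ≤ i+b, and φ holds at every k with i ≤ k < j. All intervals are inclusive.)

1

(left U[0,1] (¬right ∧ left)) must hold from j=0 onward; find where it first fails.
  j=0: holds
  j=1: holds
  j=2: fails
Holds on [0,1], so largest k = 1.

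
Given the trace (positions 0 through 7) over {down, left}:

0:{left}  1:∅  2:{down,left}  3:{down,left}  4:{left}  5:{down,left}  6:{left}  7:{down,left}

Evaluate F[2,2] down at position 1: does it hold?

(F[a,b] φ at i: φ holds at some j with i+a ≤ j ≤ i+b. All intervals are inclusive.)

Check down at each j in [3,3]:
  j=3: true
Found at j=3 → formula holds.

True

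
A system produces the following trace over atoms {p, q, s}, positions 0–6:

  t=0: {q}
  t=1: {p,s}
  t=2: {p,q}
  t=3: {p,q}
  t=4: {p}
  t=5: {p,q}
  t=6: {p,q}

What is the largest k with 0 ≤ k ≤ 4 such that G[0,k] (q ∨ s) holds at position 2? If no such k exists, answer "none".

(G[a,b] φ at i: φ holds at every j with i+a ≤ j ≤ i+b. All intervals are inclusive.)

(q ∨ s) must hold from j=2 onward; find where it first fails.
  j=2: holds
  j=3: holds
  j=4: fails
Holds on [2,3], so largest k = 1.

1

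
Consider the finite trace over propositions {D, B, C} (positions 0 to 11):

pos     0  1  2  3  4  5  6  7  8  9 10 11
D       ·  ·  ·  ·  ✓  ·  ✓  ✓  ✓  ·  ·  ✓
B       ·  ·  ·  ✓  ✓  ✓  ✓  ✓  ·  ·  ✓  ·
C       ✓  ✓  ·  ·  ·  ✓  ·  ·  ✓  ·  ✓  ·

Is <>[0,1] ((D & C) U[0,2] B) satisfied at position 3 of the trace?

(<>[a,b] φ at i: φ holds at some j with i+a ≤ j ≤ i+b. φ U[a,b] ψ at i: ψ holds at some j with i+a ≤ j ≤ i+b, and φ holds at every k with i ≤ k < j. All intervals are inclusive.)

Check ((D & C) U[0,2] B) at each j in [3,4]:
  j=3: holds
  j=4: holds
Found at j=3 → formula holds.

True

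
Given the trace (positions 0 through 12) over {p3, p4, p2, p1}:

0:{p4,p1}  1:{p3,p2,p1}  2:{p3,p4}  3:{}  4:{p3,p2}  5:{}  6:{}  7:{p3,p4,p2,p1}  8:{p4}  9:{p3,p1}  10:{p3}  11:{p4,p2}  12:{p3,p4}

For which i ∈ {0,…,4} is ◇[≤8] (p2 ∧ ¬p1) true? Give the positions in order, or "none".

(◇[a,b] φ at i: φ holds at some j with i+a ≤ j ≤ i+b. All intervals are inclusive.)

Evaluate at each i in [0,4]:
  i=0: ✓ (witness j=4)
  i=1: ✓ (witness j=4)
  i=2: ✓ (witness j=4)
  i=3: ✓ (witness j=4)
  i=4: ✓ (witness j=4)

0, 1, 2, 3, 4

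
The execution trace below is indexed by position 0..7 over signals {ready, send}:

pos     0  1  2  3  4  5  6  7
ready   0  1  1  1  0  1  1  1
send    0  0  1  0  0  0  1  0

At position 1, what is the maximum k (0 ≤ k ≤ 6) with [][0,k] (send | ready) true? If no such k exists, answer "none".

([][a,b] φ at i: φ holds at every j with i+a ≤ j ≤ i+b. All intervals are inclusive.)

(send | ready) must hold from j=1 onward; find where it first fails.
  j=1: holds
  j=2: holds
  j=3: holds
  j=4: fails
Holds on [1,3], so largest k = 2.

2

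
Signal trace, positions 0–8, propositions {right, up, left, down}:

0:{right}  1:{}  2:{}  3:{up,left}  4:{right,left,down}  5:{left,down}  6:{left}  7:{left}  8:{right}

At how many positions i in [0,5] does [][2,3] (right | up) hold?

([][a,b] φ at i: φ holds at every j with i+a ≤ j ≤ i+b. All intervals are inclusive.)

Evaluate at each i in [0,5]:
  i=0: ✗ (fails at j=2)
  i=1: ✓ (all of [3,4])
  i=2: ✗ (fails at j=5)
  i=3: ✗ (fails at j=5)
  i=4: ✗ (fails at j=6)
  i=5: ✗ (fails at j=7)
Positions where it holds: {1} → 1.

1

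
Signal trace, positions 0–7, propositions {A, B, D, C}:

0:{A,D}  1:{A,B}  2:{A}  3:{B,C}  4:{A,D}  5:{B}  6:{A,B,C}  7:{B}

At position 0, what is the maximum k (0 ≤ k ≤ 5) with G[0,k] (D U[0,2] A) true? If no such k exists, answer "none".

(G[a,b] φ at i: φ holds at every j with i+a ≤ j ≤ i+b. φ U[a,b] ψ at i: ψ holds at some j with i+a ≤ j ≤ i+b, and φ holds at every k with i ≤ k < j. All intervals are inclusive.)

2

(D U[0,2] A) must hold from j=0 onward; find where it first fails.
  j=0: holds
  j=1: holds
  j=2: holds
  j=3: fails
Holds on [0,2], so largest k = 2.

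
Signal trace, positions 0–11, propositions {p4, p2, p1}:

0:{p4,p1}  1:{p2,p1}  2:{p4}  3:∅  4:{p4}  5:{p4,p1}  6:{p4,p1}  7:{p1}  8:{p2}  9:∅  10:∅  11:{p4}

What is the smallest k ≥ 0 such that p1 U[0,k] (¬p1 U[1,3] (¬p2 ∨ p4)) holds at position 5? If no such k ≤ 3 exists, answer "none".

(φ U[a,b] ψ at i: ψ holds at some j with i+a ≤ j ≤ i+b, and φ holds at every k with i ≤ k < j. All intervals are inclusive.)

Need earliest j ≥ 5 with (¬p1 U[1,3] (¬p2 ∨ p4)), and p1 at every k in [5,j-1].
  j=5: rhs fails.
  j=6: rhs fails.
  j=7: rhs fails.
  j=8: rhs holds; lhs holds on [5,7]. k = 3.

3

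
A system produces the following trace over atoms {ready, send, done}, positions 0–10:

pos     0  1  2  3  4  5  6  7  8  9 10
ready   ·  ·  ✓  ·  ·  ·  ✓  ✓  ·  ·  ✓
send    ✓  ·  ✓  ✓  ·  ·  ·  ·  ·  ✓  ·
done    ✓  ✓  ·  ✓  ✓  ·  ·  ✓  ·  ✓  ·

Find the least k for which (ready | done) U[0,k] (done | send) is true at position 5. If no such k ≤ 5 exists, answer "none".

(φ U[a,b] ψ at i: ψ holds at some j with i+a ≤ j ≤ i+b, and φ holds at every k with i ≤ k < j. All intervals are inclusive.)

none

Need earliest j ≥ 5 with (done | send), and (ready | done) at every k in [5,j-1].
  j=5: rhs fails.
  j=6: rhs fails.
  j=7: rhs holds but lhs fails at k=5.
  j=8: rhs fails.
  j=9: rhs holds but lhs fails at k=5.
  j=10: rhs fails.
No witness within the range → none.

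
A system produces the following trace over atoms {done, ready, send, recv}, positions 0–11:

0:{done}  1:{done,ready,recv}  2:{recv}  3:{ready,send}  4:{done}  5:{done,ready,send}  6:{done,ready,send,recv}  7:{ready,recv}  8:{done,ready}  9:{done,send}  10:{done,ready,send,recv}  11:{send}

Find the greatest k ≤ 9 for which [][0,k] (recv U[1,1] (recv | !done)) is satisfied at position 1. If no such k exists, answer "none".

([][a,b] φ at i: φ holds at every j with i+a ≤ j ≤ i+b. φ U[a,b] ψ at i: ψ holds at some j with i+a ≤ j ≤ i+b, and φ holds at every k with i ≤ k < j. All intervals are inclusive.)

1

(recv U[1,1] (recv | !done)) must hold from j=1 onward; find where it first fails.
  j=1: holds
  j=2: holds
  j=3: fails
Holds on [1,2], so largest k = 1.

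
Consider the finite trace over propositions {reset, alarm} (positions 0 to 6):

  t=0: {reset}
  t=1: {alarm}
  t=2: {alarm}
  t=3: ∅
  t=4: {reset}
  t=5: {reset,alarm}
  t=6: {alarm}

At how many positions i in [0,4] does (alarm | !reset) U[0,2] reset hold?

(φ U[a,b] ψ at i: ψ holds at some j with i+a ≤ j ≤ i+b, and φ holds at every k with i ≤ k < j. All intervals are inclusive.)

Evaluate at each i in [0,4]:
  i=0: ✓ (rhs at j=0)
  i=1: ✗ (no rhs in [1,3])
  i=2: ✓ (rhs at j=4; lhs holds on [2,3])
  i=3: ✓ (rhs at j=4; lhs holds on [3,3])
  i=4: ✓ (rhs at j=4)
Positions where it holds: {0, 2, 3, 4} → 4.

4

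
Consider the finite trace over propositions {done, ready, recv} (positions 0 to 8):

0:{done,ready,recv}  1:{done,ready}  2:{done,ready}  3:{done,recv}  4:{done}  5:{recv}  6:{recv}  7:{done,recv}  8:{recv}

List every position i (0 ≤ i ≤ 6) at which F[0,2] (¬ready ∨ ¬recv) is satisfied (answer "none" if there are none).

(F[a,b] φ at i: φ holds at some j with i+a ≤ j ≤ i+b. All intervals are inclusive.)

Evaluate at each i in [0,6]:
  i=0: ✓ (witness j=1)
  i=1: ✓ (witness j=1)
  i=2: ✓ (witness j=2)
  i=3: ✓ (witness j=3)
  i=4: ✓ (witness j=4)
  i=5: ✓ (witness j=5)
  i=6: ✓ (witness j=6)

0, 1, 2, 3, 4, 5, 6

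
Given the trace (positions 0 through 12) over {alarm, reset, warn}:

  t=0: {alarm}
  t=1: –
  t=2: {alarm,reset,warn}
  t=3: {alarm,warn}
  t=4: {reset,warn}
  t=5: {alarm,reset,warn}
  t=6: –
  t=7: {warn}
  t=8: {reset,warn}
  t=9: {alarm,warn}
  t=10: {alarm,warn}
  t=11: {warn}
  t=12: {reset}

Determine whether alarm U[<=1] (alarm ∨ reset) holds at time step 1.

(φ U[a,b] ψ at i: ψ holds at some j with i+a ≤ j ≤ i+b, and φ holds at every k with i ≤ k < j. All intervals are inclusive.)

No

Need some j in [1,2] with (alarm ∨ reset), and alarm at every k in [1,j-1].
  j=1: (alarm ∨ reset) false.
  j=2: (alarm ∨ reset) holds, but alarm fails at k=1 → not this j.
No j in the window works → until fails.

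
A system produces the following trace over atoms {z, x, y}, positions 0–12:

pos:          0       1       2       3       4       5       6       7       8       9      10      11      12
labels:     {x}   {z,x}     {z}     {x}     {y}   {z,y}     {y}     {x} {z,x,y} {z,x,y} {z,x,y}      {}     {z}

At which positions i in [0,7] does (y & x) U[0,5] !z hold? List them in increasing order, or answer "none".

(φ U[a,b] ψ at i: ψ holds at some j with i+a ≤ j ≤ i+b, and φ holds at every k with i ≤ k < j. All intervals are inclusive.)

0, 3, 4, 6, 7

Evaluate at each i in [0,7]:
  i=0: ✓ (rhs at j=0)
  i=1: ✗ (lhs fails at k=1 before rhs at j=3)
  i=2: ✗ (lhs fails at k=2 before rhs at j=3)
  i=3: ✓ (rhs at j=3)
  i=4: ✓ (rhs at j=4)
  i=5: ✗ (lhs fails at k=5 before rhs at j=6)
  i=6: ✓ (rhs at j=6)
  i=7: ✓ (rhs at j=7)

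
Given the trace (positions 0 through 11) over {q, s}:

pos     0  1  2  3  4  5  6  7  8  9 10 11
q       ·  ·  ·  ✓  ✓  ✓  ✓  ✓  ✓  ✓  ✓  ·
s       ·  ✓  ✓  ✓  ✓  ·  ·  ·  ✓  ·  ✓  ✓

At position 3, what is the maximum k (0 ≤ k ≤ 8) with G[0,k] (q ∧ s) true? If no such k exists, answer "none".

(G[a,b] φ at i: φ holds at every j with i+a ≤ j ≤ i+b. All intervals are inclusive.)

1

(q ∧ s) must hold from j=3 onward; find where it first fails.
  j=3: holds
  j=4: holds
  j=5: fails
Holds on [3,4], so largest k = 1.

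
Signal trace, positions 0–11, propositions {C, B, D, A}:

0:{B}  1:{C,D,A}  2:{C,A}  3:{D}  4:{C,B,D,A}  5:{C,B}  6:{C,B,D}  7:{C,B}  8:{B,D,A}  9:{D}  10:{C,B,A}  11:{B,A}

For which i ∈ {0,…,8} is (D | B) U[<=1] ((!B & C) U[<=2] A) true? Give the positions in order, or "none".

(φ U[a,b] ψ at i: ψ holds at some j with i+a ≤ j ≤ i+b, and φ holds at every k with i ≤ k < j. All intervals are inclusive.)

Evaluate at each i in [0,8]:
  i=0: ✓ (rhs at j=1; lhs holds on [0,0])
  i=1: ✓ (rhs at j=1)
  i=2: ✓ (rhs at j=2)
  i=3: ✓ (rhs at j=4; lhs holds on [3,3])
  i=4: ✓ (rhs at j=4)
  i=5: ✗ (no rhs in [5,6])
  i=6: ✗ (no rhs in [6,7])
  i=7: ✓ (rhs at j=8; lhs holds on [7,7])
  i=8: ✓ (rhs at j=8)

0, 1, 2, 3, 4, 7, 8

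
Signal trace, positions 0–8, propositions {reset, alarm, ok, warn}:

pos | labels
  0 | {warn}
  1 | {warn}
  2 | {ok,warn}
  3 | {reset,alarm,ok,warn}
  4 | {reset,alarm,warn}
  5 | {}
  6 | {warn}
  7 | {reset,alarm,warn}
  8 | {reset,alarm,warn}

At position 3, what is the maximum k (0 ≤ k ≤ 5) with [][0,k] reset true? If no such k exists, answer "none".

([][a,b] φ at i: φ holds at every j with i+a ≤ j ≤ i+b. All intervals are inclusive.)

reset must hold from j=3 onward; find where it first fails.
  j=3: holds
  j=4: holds
  j=5: fails
Holds on [3,4], so largest k = 1.

1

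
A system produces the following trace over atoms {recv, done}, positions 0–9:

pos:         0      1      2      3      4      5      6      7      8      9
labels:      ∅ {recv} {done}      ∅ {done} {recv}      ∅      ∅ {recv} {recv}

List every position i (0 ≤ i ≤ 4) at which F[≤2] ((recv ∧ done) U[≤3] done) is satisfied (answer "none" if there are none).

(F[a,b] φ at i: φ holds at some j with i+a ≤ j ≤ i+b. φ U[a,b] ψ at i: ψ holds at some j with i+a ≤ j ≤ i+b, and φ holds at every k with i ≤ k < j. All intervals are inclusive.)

0, 1, 2, 3, 4

Evaluate at each i in [0,4]:
  i=0: ✓ (witness j=2)
  i=1: ✓ (witness j=2)
  i=2: ✓ (witness j=2)
  i=3: ✓ (witness j=4)
  i=4: ✓ (witness j=4)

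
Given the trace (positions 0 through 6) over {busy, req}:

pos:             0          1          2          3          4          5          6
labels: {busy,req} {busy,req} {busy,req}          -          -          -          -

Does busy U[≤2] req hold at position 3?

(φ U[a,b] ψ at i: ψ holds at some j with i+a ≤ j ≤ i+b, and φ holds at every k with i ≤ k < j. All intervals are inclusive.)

Need some j in [3,5] with req, and busy at every k in [3,j-1].
  j=3: req false.
  j=4: req false.
  j=5: req false.
No j in the window works → until fails.

Does not hold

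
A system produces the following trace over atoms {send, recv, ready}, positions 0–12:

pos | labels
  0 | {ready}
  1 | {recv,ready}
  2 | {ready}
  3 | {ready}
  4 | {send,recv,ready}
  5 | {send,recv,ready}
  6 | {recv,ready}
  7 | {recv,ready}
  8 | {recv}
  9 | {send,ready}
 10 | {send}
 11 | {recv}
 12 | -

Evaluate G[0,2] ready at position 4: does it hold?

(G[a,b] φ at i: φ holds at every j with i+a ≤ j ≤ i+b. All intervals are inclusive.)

Yes

Check ready at every j in [4,6]:
  j=4: true
  j=5: true
  j=6: true
All positions satisfy it → formula holds.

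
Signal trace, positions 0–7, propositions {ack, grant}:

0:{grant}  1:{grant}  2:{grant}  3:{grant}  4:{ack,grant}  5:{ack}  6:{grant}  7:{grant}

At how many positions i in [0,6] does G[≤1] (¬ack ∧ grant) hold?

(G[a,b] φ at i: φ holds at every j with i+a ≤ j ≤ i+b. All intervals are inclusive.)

4

Evaluate at each i in [0,6]:
  i=0: ✓ (all of [0,1])
  i=1: ✓ (all of [1,2])
  i=2: ✓ (all of [2,3])
  i=3: ✗ (fails at j=4)
  i=4: ✗ (fails at j=4)
  i=5: ✗ (fails at j=5)
  i=6: ✓ (all of [6,7])
Positions where it holds: {0, 1, 2, 6} → 4.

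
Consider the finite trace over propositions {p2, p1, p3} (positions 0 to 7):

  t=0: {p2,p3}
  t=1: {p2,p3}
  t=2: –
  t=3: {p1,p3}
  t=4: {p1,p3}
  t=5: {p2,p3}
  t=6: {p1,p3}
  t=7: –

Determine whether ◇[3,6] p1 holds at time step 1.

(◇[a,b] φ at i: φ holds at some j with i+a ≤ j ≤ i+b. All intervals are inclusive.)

Check p1 at each j in [4,7]:
  j=4: true
  j=5: false
  j=6: true
  j=7: false
Found at j=4 → formula holds.

Yes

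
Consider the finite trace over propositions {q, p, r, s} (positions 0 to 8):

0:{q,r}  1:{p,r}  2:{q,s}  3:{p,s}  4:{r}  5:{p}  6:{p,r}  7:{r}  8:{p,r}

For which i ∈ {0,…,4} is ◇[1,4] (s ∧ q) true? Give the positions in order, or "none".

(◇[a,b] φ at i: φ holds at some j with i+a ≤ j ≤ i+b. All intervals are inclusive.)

Evaluate at each i in [0,4]:
  i=0: ✓ (witness j=2)
  i=1: ✓ (witness j=2)
  i=2: ✗ (none in [3,6])
  i=3: ✗ (none in [4,7])
  i=4: ✗ (none in [5,8])

0, 1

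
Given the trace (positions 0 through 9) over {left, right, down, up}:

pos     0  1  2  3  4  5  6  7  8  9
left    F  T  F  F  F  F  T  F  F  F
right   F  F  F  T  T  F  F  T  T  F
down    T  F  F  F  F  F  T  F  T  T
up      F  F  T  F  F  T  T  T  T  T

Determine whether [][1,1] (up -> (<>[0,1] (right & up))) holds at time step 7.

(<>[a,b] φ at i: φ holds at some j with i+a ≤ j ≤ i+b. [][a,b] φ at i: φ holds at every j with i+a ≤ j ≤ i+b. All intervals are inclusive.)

True

Check (up -> (<>[0,1] (right & up))) at every j in [8,8]:
  j=8: antecedent true; consequent holds (witness at 8) → ✓
All positions satisfy it → formula holds.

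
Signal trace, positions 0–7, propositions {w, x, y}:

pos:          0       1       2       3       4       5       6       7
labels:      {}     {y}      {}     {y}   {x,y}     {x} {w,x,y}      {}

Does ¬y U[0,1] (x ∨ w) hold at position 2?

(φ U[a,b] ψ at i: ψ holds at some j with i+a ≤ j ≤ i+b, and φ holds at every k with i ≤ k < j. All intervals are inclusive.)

False

Need some j in [2,3] with (x ∨ w), and ¬y at every k in [2,j-1].
  j=2: (x ∨ w) false.
  j=3: (x ∨ w) false.
No j in the window works → until fails.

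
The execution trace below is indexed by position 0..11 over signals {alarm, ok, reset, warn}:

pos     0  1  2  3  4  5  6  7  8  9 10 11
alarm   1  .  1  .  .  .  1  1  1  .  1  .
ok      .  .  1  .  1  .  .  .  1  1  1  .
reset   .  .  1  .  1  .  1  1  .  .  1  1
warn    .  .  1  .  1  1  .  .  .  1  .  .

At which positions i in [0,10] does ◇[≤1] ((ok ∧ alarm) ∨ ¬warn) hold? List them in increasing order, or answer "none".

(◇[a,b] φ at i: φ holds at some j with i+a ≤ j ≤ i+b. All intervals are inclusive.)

0, 1, 2, 3, 5, 6, 7, 8, 9, 10

Evaluate at each i in [0,10]:
  i=0: ✓ (witness j=0)
  i=1: ✓ (witness j=1)
  i=2: ✓ (witness j=2)
  i=3: ✓ (witness j=3)
  i=4: ✗ (none in [4,5])
  i=5: ✓ (witness j=6)
  i=6: ✓ (witness j=6)
  i=7: ✓ (witness j=7)
  i=8: ✓ (witness j=8)
  i=9: ✓ (witness j=10)
  i=10: ✓ (witness j=10)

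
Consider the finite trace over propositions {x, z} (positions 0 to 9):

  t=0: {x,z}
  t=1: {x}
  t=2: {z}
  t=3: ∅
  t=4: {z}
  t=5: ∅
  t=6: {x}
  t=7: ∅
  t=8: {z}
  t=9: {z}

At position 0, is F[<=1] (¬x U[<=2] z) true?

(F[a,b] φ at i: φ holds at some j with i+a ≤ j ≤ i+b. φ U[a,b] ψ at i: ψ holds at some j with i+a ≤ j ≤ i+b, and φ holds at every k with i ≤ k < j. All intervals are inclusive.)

Check (¬x U[<=2] z) at each j in [0,1]:
  j=0: holds
  j=1: fails
Found at j=0 → formula holds.

Holds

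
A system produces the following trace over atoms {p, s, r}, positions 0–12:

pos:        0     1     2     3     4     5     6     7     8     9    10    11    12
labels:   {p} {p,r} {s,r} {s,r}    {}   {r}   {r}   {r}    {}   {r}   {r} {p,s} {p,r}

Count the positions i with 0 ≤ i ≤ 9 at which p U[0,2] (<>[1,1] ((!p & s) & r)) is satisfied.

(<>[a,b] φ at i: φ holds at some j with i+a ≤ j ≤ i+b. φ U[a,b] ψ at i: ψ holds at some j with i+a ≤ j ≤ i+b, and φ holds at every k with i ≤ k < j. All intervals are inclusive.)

Evaluate at each i in [0,9]:
  i=0: ✓ (rhs at j=1; lhs holds on [0,0])
  i=1: ✓ (rhs at j=1)
  i=2: ✓ (rhs at j=2)
  i=3: ✗ (no rhs in [3,5])
  i=4: ✗ (no rhs in [4,6])
  i=5: ✗ (no rhs in [5,7])
  i=6: ✗ (no rhs in [6,8])
  i=7: ✗ (no rhs in [7,9])
  i=8: ✗ (no rhs in [8,10])
  i=9: ✗ (no rhs in [9,11])
Positions where it holds: {0, 1, 2} → 3.

3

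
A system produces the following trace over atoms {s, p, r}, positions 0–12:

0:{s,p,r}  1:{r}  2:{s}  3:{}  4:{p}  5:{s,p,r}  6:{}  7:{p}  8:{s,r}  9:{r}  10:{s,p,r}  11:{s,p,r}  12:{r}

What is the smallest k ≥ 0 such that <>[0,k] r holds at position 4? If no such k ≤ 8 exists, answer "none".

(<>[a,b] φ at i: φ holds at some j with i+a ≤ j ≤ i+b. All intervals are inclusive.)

1

Scan j = 4,5,… for r:
  j=4: fails
  j=5: holds
First hit at j=5, so smallest k = 5-4 = 1.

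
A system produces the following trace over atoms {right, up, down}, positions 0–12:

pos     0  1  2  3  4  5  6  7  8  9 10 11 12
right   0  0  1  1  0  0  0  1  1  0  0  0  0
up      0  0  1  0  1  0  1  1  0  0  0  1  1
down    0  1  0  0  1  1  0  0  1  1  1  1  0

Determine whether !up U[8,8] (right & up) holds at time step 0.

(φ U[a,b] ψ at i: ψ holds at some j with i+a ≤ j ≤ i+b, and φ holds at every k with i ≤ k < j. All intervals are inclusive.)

False

Need some j in [8,8] with (right & up), and !up at every k in [0,j-1].
  j=8: (right & up) false.
No j in the window works → until fails.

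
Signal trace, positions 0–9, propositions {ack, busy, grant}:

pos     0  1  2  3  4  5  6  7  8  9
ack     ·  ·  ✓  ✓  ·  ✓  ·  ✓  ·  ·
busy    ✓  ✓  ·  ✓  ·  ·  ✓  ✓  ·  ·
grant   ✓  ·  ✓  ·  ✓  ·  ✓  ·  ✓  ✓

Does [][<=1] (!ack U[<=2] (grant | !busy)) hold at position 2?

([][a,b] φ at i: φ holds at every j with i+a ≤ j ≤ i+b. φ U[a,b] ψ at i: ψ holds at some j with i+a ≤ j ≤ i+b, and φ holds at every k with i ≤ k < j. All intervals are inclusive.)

Check (!ack U[<=2] (grant | !busy)) at every j in [2,3]:
  j=2: holds
  j=3: fails
Fails at j=3 → formula fails.

False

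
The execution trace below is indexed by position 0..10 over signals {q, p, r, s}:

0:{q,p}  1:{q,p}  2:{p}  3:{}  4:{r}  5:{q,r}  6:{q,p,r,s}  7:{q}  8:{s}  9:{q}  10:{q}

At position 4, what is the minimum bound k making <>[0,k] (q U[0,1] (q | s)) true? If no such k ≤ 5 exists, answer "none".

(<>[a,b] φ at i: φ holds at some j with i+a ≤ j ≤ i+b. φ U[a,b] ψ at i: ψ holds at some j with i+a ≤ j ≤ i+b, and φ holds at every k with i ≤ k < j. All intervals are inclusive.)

1

Scan j = 4,5,… for (q U[0,1] (q | s)):
  j=4: fails
  j=5: holds
First hit at j=5, so smallest k = 5-4 = 1.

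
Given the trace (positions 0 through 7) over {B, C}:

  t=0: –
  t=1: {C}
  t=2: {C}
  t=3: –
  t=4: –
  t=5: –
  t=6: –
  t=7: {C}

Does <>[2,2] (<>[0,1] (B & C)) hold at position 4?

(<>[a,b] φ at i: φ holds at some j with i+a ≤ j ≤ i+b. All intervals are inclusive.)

Does not hold

Check <>[0,1] (B & C) at each j in [6,6]:
  j=6: fails (none in [6,7])
No position in the window satisfies it → formula fails.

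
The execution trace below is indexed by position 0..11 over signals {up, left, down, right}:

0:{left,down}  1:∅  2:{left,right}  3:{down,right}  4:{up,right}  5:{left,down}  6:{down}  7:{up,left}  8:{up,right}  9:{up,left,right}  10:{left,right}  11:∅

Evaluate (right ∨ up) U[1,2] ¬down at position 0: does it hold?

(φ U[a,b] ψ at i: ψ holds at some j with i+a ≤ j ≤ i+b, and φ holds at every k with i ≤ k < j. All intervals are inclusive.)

Need some j in [1,2] with ¬down, and (right ∨ up) at every k in [0,j-1].
  j=1: ¬down holds, but (right ∨ up) fails at k=0 → not this j.
  j=2: ¬down holds, but (right ∨ up) fails at k=0 → not this j.
No j in the window works → until fails.

No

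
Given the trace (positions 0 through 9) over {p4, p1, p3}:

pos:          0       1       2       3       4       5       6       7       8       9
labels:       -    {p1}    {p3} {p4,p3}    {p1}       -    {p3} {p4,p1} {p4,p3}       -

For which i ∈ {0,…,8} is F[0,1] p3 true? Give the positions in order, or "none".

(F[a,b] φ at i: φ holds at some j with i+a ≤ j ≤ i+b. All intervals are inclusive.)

1, 2, 3, 5, 6, 7, 8

Evaluate at each i in [0,8]:
  i=0: ✗ (none in [0,1])
  i=1: ✓ (witness j=2)
  i=2: ✓ (witness j=2)
  i=3: ✓ (witness j=3)
  i=4: ✗ (none in [4,5])
  i=5: ✓ (witness j=6)
  i=6: ✓ (witness j=6)
  i=7: ✓ (witness j=8)
  i=8: ✓ (witness j=8)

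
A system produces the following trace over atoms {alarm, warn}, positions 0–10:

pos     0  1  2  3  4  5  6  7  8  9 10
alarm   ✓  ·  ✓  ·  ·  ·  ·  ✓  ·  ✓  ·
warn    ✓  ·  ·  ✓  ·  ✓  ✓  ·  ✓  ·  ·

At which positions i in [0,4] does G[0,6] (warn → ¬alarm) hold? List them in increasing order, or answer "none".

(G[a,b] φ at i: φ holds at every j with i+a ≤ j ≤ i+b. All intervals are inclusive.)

Evaluate at each i in [0,4]:
  i=0: ✗ (fails at j=0)
  i=1: ✓ (all of [1,7])
  i=2: ✓ (all of [2,8])
  i=3: ✓ (all of [3,9])
  i=4: ✓ (all of [4,10])

1, 2, 3, 4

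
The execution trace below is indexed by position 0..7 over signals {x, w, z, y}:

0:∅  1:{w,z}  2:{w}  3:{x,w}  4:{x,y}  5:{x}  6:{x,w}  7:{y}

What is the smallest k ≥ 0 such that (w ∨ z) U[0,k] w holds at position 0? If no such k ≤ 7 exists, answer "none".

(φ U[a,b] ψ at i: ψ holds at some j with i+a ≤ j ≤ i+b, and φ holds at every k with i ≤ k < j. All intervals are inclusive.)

none

Need earliest j ≥ 0 with w, and (w ∨ z) at every k in [0,j-1].
  j=0: rhs fails.
  j=1: rhs holds but lhs fails at k=0.
  j=2: rhs holds but lhs fails at k=0.
  j=3: rhs holds but lhs fails at k=0.
  j=4: rhs fails.
  j=5: rhs fails.
  j=6: rhs holds but lhs fails at k=0.
  j=7: rhs fails.
No witness within the range → none.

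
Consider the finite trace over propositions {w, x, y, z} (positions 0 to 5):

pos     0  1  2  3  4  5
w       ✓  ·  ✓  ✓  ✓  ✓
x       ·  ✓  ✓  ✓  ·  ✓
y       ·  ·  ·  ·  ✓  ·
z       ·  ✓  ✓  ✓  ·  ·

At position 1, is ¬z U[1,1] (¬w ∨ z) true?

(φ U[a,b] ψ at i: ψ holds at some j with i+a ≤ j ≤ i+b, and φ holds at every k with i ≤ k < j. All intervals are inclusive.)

No

Need some j in [2,2] with (¬w ∨ z), and ¬z at every k in [1,j-1].
  j=2: (¬w ∨ z) holds, but ¬z fails at k=1 → not this j.
No j in the window works → until fails.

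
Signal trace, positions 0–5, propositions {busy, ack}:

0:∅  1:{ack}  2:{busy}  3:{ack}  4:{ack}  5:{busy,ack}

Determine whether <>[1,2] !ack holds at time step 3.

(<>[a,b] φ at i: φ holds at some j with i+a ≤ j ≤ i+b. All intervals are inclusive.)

False

Check !ack at each j in [4,5]:
  j=4: false
  j=5: false
No position in the window satisfies it → formula fails.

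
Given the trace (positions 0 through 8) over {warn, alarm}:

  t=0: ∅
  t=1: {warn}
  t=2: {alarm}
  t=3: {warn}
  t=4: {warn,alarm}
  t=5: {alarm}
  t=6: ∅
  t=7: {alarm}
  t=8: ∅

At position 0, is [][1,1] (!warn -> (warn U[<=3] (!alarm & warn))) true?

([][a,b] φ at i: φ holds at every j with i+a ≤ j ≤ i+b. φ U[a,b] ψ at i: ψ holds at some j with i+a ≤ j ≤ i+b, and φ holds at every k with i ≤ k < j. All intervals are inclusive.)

Check (!warn -> (warn U[<=3] (!alarm & warn))) at every j in [1,1]:
  j=1: antecedent false → ✓
All positions satisfy it → formula holds.

Holds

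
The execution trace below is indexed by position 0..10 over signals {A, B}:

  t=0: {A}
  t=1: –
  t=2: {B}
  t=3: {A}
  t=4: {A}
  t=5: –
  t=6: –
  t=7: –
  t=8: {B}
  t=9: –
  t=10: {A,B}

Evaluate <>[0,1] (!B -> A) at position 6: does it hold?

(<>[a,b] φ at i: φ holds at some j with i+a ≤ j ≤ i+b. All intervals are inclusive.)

Check (!B -> A) at each j in [6,7]:
  j=6: false
  j=7: false
No position in the window satisfies it → formula fails.

No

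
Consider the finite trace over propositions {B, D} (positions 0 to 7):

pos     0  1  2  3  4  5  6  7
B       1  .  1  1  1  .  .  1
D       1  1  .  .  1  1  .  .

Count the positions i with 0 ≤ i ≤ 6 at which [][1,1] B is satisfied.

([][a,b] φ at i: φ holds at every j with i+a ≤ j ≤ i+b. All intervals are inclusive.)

4

Evaluate at each i in [0,6]:
  i=0: ✗ (fails at j=1)
  i=1: ✓ (all of [2,2])
  i=2: ✓ (all of [3,3])
  i=3: ✓ (all of [4,4])
  i=4: ✗ (fails at j=5)
  i=5: ✗ (fails at j=6)
  i=6: ✓ (all of [7,7])
Positions where it holds: {1, 2, 3, 6} → 4.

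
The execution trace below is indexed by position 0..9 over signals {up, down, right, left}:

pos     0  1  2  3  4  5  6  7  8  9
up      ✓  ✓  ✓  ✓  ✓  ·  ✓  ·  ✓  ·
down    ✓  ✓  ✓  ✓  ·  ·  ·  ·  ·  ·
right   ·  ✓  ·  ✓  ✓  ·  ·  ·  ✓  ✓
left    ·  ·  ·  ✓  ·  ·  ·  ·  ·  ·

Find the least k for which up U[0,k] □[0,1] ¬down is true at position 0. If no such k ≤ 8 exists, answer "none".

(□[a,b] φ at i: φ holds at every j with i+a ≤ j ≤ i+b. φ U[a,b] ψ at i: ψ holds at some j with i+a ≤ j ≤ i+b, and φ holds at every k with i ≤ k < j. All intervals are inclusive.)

4

Need earliest j ≥ 0 with □[0,1] ¬down, and up at every k in [0,j-1].
  j=0: rhs fails.
  j=1: rhs fails.
  j=2: rhs fails.
  j=3: rhs fails.
  j=4: rhs holds; lhs holds on [0,3]. k = 4.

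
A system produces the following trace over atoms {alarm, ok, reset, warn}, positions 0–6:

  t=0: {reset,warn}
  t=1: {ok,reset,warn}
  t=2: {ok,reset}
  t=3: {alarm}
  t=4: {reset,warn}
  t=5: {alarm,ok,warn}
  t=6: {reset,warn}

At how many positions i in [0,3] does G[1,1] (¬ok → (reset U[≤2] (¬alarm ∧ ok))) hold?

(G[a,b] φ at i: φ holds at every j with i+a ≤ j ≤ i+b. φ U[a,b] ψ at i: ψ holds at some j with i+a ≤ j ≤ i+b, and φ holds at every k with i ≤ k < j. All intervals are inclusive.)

Evaluate at each i in [0,3]:
  i=0: ✓ (all of [1,1])
  i=1: ✓ (all of [2,2])
  i=2: ✗ (fails at j=3)
  i=3: ✗ (fails at j=4)
Positions where it holds: {0, 1} → 2.

2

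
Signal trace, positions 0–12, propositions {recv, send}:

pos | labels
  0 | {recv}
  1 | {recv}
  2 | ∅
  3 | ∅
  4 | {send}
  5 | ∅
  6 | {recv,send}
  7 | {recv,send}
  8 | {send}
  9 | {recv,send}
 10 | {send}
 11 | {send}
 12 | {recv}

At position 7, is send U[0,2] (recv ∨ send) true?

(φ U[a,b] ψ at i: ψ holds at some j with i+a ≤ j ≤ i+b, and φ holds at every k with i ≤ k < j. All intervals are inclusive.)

Need some j in [7,9] with (recv ∨ send), and send at every k in [7,j-1].
  j=7: (recv ∨ send) holds; no prefix to check → satisfied.

Holds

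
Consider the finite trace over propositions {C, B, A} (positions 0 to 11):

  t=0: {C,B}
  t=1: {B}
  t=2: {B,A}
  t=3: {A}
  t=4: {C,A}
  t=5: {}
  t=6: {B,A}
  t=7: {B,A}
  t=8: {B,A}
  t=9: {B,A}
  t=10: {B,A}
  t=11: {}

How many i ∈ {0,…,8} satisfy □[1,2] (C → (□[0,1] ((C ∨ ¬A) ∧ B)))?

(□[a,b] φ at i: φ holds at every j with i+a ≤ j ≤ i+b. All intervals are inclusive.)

Evaluate at each i in [0,8]:
  i=0: ✓ (all of [1,2])
  i=1: ✓ (all of [2,3])
  i=2: ✗ (fails at j=4)
  i=3: ✗ (fails at j=4)
  i=4: ✓ (all of [5,6])
  i=5: ✓ (all of [6,7])
  i=6: ✓ (all of [7,8])
  i=7: ✓ (all of [8,9])
  i=8: ✓ (all of [9,10])
Positions where it holds: {0, 1, 4, 5, 6, 7, 8} → 7.

7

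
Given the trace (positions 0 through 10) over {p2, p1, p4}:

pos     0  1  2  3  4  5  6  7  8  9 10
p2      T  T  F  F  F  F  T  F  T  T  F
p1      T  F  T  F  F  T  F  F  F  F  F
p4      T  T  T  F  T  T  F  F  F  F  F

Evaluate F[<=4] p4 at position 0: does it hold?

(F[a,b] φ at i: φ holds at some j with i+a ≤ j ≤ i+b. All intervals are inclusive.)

Yes

Check p4 at each j in [0,4]:
  j=0: true
  j=1: true
  j=2: true
  j=3: false
  j=4: true
Found at j=0 → formula holds.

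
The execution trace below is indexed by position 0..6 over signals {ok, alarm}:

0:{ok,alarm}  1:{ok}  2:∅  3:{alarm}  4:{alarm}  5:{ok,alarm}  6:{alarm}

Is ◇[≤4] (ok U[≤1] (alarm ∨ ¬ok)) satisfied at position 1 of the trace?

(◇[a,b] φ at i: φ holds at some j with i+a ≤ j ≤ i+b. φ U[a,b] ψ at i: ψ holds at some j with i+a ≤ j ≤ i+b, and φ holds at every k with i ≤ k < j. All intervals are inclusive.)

True

Check (ok U[≤1] (alarm ∨ ¬ok)) at each j in [1,5]:
  j=1: holds
  j=2: holds
  j=3: holds
  j=4: holds
  j=5: holds
Found at j=1 → formula holds.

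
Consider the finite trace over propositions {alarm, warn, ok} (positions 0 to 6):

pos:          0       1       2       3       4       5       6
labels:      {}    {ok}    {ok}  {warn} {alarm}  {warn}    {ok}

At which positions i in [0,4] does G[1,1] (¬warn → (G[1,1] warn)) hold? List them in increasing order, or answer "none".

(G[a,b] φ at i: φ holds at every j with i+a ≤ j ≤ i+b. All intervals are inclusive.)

1, 2, 3, 4

Evaluate at each i in [0,4]:
  i=0: ✗ (fails at j=1)
  i=1: ✓ (all of [2,2])
  i=2: ✓ (all of [3,3])
  i=3: ✓ (all of [4,4])
  i=4: ✓ (all of [5,5])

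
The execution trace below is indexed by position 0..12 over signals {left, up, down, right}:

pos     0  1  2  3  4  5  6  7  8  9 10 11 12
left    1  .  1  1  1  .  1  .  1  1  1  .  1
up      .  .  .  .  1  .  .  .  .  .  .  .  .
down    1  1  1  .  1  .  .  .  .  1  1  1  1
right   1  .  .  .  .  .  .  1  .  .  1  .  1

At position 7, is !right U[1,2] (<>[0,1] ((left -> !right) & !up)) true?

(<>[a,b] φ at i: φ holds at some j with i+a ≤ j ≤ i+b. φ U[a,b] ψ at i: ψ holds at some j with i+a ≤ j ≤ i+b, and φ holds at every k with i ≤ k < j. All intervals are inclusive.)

Need some j in [8,9] with <>[0,1] ((left -> !right) & !up), and !right at every k in [7,j-1].
  j=8: <>[0,1] ((left -> !right) & !up) holds, but !right fails at k=7 → not this j.
  j=9: <>[0,1] ((left -> !right) & !up) holds, but !right fails at k=7 → not this j.
No j in the window works → until fails.

Does not hold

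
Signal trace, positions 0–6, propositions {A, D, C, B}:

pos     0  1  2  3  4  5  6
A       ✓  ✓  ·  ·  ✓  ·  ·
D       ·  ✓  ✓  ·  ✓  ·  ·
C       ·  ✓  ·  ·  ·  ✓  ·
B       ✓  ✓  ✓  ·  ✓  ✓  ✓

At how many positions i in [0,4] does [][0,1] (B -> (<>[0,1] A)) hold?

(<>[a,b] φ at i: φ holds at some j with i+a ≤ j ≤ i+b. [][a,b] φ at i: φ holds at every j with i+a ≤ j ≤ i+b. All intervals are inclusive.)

Evaluate at each i in [0,4]:
  i=0: ✓ (all of [0,1])
  i=1: ✗ (fails at j=2)
  i=2: ✗ (fails at j=2)
  i=3: ✓ (all of [3,4])
  i=4: ✗ (fails at j=5)
Positions where it holds: {0, 3} → 2.

2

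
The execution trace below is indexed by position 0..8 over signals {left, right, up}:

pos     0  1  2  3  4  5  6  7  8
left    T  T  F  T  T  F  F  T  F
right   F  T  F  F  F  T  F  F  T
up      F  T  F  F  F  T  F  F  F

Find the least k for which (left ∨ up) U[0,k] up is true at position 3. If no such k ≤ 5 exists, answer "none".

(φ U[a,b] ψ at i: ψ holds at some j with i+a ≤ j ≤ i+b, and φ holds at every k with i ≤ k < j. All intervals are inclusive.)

Need earliest j ≥ 3 with up, and (left ∨ up) at every k in [3,j-1].
  j=3: rhs fails.
  j=4: rhs fails.
  j=5: rhs holds; lhs holds on [3,4]. k = 2.

2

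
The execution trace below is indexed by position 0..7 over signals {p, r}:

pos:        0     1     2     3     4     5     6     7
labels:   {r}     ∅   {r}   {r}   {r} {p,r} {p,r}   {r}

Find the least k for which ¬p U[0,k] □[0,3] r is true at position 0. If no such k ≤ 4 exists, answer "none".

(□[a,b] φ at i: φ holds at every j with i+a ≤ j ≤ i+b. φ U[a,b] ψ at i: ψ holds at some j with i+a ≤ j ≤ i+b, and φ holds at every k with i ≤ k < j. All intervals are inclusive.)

Need earliest j ≥ 0 with □[0,3] r, and ¬p at every k in [0,j-1].
  j=0: rhs fails.
  j=1: rhs fails.
  j=2: rhs holds; lhs holds on [0,1]. k = 2.

2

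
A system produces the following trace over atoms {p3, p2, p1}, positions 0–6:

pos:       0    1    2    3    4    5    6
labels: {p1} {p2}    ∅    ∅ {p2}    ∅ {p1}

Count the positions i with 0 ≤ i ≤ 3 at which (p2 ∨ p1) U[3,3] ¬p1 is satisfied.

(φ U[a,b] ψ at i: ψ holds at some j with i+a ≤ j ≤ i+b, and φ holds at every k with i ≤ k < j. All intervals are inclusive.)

0

Evaluate at each i in [0,3]:
  i=0: ✗ (lhs fails at k=2 before rhs at j=3)
  i=1: ✗ (lhs fails at k=2 before rhs at j=4)
  i=2: ✗ (lhs fails at k=2 before rhs at j=5)
  i=3: ✗ (no rhs in [6,6])
Positions where it holds: {} → 0.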